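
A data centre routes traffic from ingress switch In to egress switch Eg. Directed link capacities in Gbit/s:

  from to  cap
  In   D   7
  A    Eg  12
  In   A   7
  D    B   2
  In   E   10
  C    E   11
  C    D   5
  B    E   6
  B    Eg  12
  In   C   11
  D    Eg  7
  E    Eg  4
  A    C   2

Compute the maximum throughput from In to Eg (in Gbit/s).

20

Augment In→A→Eg: bottleneck 7, flow now 7.
Augment In→D→Eg: bottleneck 7, flow now 14.
Augment In→E→Eg: bottleneck 4, flow now 18.
Augment In→C→D→B→Eg: bottleneck 2, flow now 20.
No augmenting path remains; maximum flow = 20.
In the residual graph, reachable from In: {In, C, D, E}.
Min-cut edges: In→A (7), D→B (2), D→Eg (7), E→Eg (4); capacity 7 + 2 + 7 + 4 = 20.
This cut is saturated, so no flow can exceed 20.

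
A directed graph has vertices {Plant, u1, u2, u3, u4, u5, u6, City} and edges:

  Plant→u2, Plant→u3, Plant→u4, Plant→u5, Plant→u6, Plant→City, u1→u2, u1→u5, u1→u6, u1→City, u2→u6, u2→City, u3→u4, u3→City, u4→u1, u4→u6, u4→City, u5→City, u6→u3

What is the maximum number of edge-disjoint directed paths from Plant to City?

6

Assign every edge capacity 1; by Menger, the answer equals the max flow.
Path Plant→City (+1); total 1.
Path Plant→u2→City (+1); total 2.
Path Plant→u3→City (+1); total 3.
Path Plant→u4→City (+1); total 4.
Path Plant→u5→City (+1); total 5.
Path Plant→u6→u3→u4→u1→City (+1); total 6.
No residual Plant→City path; max flow = 6.
Certifying cut of size 6: {Plant→City, Plant→u2, Plant→u3, Plant→u4, Plant→u5, Plant→u6}.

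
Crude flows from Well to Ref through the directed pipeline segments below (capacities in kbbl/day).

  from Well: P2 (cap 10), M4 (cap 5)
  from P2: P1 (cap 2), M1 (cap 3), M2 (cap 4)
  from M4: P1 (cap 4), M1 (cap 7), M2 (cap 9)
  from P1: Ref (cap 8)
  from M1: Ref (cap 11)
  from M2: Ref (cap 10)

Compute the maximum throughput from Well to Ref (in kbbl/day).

14

Augment Well→P2→P1→Ref: bottleneck 2, flow now 2.
Augment Well→P2→M1→Ref: bottleneck 3, flow now 5.
Augment Well→P2→M2→Ref: bottleneck 4, flow now 9.
Augment Well→M4→P1→Ref: bottleneck 4, flow now 13.
Augment Well→M4→M1→Ref: bottleneck 1, flow now 14.
No augmenting path remains; maximum flow = 14.
In the residual graph, reachable from Well: {Well, P2}.
Min-cut edges: Well→M4 (5), P2→P1 (2), P2→M1 (3), P2→M2 (4); capacity 5 + 2 + 3 + 4 = 14.
This cut is saturated, so no flow can exceed 14.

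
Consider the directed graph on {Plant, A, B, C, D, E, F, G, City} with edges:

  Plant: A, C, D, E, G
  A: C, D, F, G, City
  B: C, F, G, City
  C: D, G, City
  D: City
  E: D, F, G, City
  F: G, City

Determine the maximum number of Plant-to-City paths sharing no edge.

Assign every edge capacity 1; by Menger, the answer equals the max flow.
Path Plant→A→City (+1); total 1.
Path Plant→C→City (+1); total 2.
Path Plant→D→City (+1); total 3.
Path Plant→E→City (+1); total 4.
No residual Plant→City path; max flow = 4.
Certifying cut of size 4: {Plant→A, Plant→C, Plant→D, Plant→E}.

4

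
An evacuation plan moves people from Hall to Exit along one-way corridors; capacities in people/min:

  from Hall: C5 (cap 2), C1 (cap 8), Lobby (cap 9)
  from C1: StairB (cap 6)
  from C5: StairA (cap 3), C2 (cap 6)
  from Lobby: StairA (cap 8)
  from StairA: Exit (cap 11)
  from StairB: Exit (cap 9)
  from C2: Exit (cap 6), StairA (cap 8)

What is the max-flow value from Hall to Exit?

16

Augment Hall→C1→StairB→Exit: bottleneck 6, flow now 6.
Augment Hall→C5→StairA→Exit: bottleneck 2, flow now 8.
Augment Hall→Lobby→StairA→Exit: bottleneck 8, flow now 16.
No augmenting path remains; maximum flow = 16.
In the residual graph, reachable from Hall: {Hall, C1, Lobby}.
Min-cut edges: Hall→C5 (2), C1→StairB (6), Lobby→StairA (8); capacity 2 + 6 + 8 = 16.
This cut is saturated, so no flow can exceed 16.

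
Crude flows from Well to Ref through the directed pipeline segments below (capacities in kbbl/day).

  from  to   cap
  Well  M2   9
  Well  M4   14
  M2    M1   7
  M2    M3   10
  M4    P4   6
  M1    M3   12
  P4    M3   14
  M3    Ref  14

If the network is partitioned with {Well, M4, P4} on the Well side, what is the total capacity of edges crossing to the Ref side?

Edges leaving {Well, M4, P4}: Well→M2 (9), P4→M3 (14).
Cut capacity = 9 + 14 = 23.

23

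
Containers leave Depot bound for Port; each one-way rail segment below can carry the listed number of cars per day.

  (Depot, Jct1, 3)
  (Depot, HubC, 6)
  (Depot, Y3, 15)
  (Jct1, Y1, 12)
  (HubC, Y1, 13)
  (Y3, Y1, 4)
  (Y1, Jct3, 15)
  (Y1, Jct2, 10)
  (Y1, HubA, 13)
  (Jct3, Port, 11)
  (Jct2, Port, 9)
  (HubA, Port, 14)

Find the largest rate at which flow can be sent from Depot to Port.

Augment Depot→Jct1→Y1→Jct3→Port: bottleneck 3, flow now 3.
Augment Depot→HubC→Y1→Jct3→Port: bottleneck 6, flow now 9.
Augment Depot→Y3→Y1→Jct3→Port: bottleneck 2, flow now 11.
Augment Depot→Y3→Y1→Jct2→Port: bottleneck 2, flow now 13.
No augmenting path remains; maximum flow = 13.
In the residual graph, reachable from Depot: {Depot, Y3}.
Min-cut edges: Depot→Jct1 (3), Depot→HubC (6), Y3→Y1 (4); capacity 3 + 6 + 4 = 13.
This cut is saturated, so no flow can exceed 13.

13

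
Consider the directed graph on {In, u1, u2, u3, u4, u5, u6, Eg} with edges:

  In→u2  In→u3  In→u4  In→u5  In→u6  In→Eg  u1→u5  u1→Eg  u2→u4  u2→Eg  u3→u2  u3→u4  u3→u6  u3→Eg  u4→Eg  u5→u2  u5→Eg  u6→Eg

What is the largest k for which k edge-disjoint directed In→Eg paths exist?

6

Assign every edge capacity 1; by Menger, the answer equals the max flow.
Path In→Eg (+1); total 1.
Path In→u2→Eg (+1); total 2.
Path In→u3→Eg (+1); total 3.
Path In→u4→Eg (+1); total 4.
Path In→u5→Eg (+1); total 5.
Path In→u6→Eg (+1); total 6.
No residual In→Eg path; max flow = 6.
Certifying cut of size 6: {In→Eg, In→u2, In→u3, In→u4, In→u5, In→u6}.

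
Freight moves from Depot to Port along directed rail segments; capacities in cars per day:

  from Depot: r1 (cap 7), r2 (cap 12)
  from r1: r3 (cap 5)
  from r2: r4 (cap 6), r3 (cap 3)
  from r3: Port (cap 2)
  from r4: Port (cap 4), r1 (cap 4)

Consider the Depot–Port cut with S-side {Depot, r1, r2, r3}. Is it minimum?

No — its capacity is 8, but the minimum cut has capacity 6.

Given cut capacity: 6 + 2 = 8.
Augment Depot→r1→r3→Port: bottleneck 2, flow now 2.
Augment Depot→r2→r4→Port: bottleneck 4, flow now 6.
No augmenting path remains; maximum flow = 6.
In the residual graph, reachable from Depot: {Depot, r1, r2, r3, r4}.
Min-cut edges: r3→Port (2), r4→Port (4); capacity 2 + 4 = 6.
Cut capacity 8 exceeds the max flow 6, so it is not minimum.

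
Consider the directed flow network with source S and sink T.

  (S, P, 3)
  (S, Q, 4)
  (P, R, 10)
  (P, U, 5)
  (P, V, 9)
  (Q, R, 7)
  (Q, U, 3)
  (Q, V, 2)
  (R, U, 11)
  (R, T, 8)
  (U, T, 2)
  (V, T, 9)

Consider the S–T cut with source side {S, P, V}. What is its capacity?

28

Edges leaving {S, P, V}: S→Q (4), P→R (10), P→U (5), V→T (9).
Cut capacity = 4 + 10 + 5 + 9 = 28.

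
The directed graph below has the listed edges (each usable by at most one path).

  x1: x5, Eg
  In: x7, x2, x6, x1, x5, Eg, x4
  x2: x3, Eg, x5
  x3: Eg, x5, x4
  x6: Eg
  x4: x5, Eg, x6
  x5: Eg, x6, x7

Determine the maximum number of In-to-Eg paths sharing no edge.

Assign every edge capacity 1; by Menger, the answer equals the max flow.
Path In→Eg (+1); total 1.
Path In→x1→Eg (+1); total 2.
Path In→x2→Eg (+1); total 3.
Path In→x4→Eg (+1); total 4.
Path In→x5→Eg (+1); total 5.
Path In→x6→Eg (+1); total 6.
No residual In→Eg path; max flow = 6.
Certifying cut of size 6: {In→Eg, In→x1, In→x2, In→x4, In→x5, In→x6}.

6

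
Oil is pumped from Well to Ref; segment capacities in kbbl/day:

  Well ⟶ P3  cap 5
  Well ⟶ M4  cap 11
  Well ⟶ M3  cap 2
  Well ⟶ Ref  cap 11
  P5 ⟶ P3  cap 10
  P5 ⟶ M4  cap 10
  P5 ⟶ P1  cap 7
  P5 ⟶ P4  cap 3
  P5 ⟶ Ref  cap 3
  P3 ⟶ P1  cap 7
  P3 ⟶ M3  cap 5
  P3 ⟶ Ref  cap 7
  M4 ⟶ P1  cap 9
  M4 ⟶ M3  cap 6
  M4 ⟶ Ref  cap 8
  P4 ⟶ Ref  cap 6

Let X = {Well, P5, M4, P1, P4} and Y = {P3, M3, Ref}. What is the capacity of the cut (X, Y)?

Edges leaving {Well, P5, M4, P1, P4}: Well→P3 (5), Well→M3 (2), Well→Ref (11), P5→P3 (10), P5→Ref (3), M4→M3 (6), M4→Ref (8), P4→Ref (6).
Cut capacity = 5 + 2 + 11 + 10 + 3 + 6 + 8 + 6 = 51.

51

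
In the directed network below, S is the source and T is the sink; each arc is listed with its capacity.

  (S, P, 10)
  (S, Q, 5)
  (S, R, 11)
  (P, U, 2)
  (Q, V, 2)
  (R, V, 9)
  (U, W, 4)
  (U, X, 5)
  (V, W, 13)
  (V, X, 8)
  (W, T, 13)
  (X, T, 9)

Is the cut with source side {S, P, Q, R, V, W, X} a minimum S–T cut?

Given cut capacity: 2 + 13 + 9 = 24.
Augment S→P→U→W→T: bottleneck 2, flow now 2.
Augment S→Q→V→W→T: bottleneck 2, flow now 4.
Augment S→R→V→W→T: bottleneck 9, flow now 13.
No augmenting path remains; maximum flow = 13.
In the residual graph, reachable from S: {S, P, Q, R}.
Min-cut edges: P→U (2), Q→V (2), R→V (9); capacity 2 + 2 + 9 = 13.
Cut capacity 24 exceeds the max flow 13, so it is not minimum.

No — its capacity is 24, but the minimum cut has capacity 13.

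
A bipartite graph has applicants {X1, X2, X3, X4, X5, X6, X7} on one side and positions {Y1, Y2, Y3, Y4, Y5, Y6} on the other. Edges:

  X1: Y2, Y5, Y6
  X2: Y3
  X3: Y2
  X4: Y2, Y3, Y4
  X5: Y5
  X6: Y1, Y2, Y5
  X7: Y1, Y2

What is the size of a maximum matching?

Unit-capacity flow: source→left, listed edges, right→sink; max matching = max flow.
Augmenting path X1→Y2 (+1); matched 1.
Augmenting path X2→Y3 (+1); matched 2.
Augmenting path X4→Y4 (+1); matched 3.
Augmenting path X5→Y5 (+1); matched 4.
Augmenting path X6→Y1 (+1); matched 5.
Augmenting path X3→Y2→X1→Y6 (+1); matched 6.
No augmenting path remains; maximum matching = 6.
König certificate: {X1, X2, X4, Y1, Y2, Y5} is a vertex cover of size 6 (every listed pair touches it), so no matching can be larger.

6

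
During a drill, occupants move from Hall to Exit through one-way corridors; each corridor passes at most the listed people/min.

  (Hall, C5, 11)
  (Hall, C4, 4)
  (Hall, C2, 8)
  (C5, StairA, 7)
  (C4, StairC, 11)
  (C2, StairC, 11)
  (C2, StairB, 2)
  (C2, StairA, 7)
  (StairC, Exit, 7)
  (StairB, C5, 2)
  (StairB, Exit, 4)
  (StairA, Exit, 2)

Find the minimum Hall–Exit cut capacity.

Augment Hall→C5→StairA→Exit: bottleneck 2, flow now 2.
Augment Hall→C4→StairC→Exit: bottleneck 4, flow now 6.
Augment Hall→C2→StairC→Exit: bottleneck 3, flow now 9.
Augment Hall→C2→StairB→Exit: bottleneck 2, flow now 11.
No augmenting path remains; maximum flow = 11.
By max-flow min-cut, the minimum cut capacity equals the max flow.
In the residual graph, reachable from Hall: {Hall, C5, C4, C2, StairC, StairA}.
Min-cut edges: C2→StairB (2), StairC→Exit (7), StairA→Exit (2); capacity 2 + 7 + 2 = 11.

11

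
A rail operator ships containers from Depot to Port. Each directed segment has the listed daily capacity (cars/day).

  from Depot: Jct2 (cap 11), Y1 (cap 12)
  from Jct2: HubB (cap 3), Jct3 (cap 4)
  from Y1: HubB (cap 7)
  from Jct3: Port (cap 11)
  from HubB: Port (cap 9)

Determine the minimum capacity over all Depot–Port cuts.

13

Augment Depot→Jct2→Jct3→Port: bottleneck 4, flow now 4.
Augment Depot→Jct2→HubB→Port: bottleneck 3, flow now 7.
Augment Depot→Y1→HubB→Port: bottleneck 6, flow now 13.
No augmenting path remains; maximum flow = 13.
By max-flow min-cut, the minimum cut capacity equals the max flow.
In the residual graph, reachable from Depot: {Depot, Jct2, Y1, HubB}.
Min-cut edges: Jct2→Jct3 (4), HubB→Port (9); capacity 4 + 9 = 13.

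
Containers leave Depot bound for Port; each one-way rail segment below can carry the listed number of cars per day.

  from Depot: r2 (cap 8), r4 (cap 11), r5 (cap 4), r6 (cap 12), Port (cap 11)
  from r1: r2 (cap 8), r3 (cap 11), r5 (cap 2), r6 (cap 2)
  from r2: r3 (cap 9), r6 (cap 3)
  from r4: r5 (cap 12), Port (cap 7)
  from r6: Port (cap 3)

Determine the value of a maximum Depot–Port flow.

21

Augment Depot→Port: bottleneck 11, flow now 11.
Augment Depot→r4→Port: bottleneck 7, flow now 18.
Augment Depot→r6→Port: bottleneck 3, flow now 21.
No augmenting path remains; maximum flow = 21.
In the residual graph, reachable from Depot: {Depot, r2, r3, r4, r5, r6}.
Min-cut edges: Depot→Port (11), r4→Port (7), r6→Port (3); capacity 11 + 7 + 3 = 21.
This cut is saturated, so no flow can exceed 21.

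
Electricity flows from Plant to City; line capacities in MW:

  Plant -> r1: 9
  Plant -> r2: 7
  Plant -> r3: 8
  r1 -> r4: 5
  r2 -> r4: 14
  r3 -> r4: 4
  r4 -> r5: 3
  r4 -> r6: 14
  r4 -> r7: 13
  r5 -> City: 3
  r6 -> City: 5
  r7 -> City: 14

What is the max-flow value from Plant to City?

16

Augment Plant→r1→r4→r5→City: bottleneck 3, flow now 3.
Augment Plant→r1→r4→r6→City: bottleneck 2, flow now 5.
Augment Plant→r2→r4→r6→City: bottleneck 3, flow now 8.
Augment Plant→r2→r4→r7→City: bottleneck 4, flow now 12.
Augment Plant→r3→r4→r7→City: bottleneck 4, flow now 16.
No augmenting path remains; maximum flow = 16.
In the residual graph, reachable from Plant: {Plant, r1, r3}.
Min-cut edges: Plant→r2 (7), r1→r4 (5), r3→r4 (4); capacity 7 + 5 + 4 = 16.
This cut is saturated, so no flow can exceed 16.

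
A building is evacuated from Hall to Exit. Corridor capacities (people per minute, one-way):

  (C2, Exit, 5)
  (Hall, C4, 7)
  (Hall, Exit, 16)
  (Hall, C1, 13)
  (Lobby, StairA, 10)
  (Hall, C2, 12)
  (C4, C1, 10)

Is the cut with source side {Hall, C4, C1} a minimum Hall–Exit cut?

Given cut capacity: 12 + 16 = 28.
Augment Hall→Exit: bottleneck 16, flow now 16.
Augment Hall→C2→Exit: bottleneck 5, flow now 21.
No augmenting path remains; maximum flow = 21.
In the residual graph, reachable from Hall: {Hall, C2, C4, C1}.
Min-cut edges: Hall→Exit (16), C2→Exit (5); capacity 16 + 5 = 21.
Cut capacity 28 exceeds the max flow 21, so it is not minimum.

No — its capacity is 28, but the minimum cut has capacity 21.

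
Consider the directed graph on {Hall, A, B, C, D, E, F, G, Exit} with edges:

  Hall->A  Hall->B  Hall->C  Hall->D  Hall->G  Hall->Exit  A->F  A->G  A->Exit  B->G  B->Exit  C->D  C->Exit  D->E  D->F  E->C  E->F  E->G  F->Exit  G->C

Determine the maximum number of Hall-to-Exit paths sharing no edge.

5

Assign every edge capacity 1; by Menger, the answer equals the max flow.
Path Hall→Exit (+1); total 1.
Path Hall→A→Exit (+1); total 2.
Path Hall→B→Exit (+1); total 3.
Path Hall→C→Exit (+1); total 4.
Path Hall→D→F→Exit (+1); total 5.
No residual Hall→Exit path; max flow = 5.
Certifying cut of size 5: {C→Exit, F→Exit, Hall→A, Hall→B, Hall→Exit}.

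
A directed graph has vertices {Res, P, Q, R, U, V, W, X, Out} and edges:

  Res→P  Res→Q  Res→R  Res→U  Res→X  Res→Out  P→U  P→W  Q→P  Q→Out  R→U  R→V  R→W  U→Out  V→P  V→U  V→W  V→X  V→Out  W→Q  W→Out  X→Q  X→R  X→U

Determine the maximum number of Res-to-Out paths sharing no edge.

Assign every edge capacity 1; by Menger, the answer equals the max flow.
Path Res→Out (+1); total 1.
Path Res→Q→Out (+1); total 2.
Path Res→U→Out (+1); total 3.
Path Res→P→W→Out (+1); total 4.
Path Res→R→V→Out (+1); total 5.
No residual Res→Out path; max flow = 5.
Certifying cut of size 5: {Q→Out, R→V, Res→Out, U→Out, W→Out}.

5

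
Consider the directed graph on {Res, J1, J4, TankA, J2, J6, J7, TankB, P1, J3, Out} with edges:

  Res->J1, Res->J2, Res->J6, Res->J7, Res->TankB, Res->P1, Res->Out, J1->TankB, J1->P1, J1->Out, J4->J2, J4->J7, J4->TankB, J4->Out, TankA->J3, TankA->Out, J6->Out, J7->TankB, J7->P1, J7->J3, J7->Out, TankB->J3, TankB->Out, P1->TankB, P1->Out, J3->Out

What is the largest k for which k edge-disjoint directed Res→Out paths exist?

6

Assign every edge capacity 1; by Menger, the answer equals the max flow.
Path Res→Out (+1); total 1.
Path Res→J1→Out (+1); total 2.
Path Res→J6→Out (+1); total 3.
Path Res→J7→Out (+1); total 4.
Path Res→TankB→Out (+1); total 5.
Path Res→P1→Out (+1); total 6.
No residual Res→Out path; max flow = 6.
Certifying cut of size 6: {Res→J1, Res→J6, Res→J7, Res→Out, Res→P1, Res→TankB}.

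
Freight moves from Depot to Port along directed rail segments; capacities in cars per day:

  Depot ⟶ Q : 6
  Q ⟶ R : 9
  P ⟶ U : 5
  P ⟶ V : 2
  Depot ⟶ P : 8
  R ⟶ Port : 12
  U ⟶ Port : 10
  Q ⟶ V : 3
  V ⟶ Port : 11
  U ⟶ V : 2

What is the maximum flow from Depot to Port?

Augment Depot→P→U→Port: bottleneck 5, flow now 5.
Augment Depot→P→V→Port: bottleneck 2, flow now 7.
Augment Depot→Q→R→Port: bottleneck 6, flow now 13.
No augmenting path remains; maximum flow = 13.
In the residual graph, reachable from Depot: {Depot, P}.
Min-cut edges: Depot→Q (6), P→U (5), P→V (2); capacity 6 + 5 + 2 = 13.
This cut is saturated, so no flow can exceed 13.

13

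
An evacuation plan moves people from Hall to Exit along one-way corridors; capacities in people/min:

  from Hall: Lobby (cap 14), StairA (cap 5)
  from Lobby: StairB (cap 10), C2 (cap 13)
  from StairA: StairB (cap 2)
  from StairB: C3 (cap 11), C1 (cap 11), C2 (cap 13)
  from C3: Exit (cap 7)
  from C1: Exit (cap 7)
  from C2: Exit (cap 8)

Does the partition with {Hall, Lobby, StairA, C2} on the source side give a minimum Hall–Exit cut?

Given cut capacity: 10 + 2 + 8 = 20.
Augment Hall→Lobby→C2→Exit: bottleneck 8, flow now 8.
Augment Hall→Lobby→StairB→C3→Exit: bottleneck 6, flow now 14.
Augment Hall→StairA→StairB→C3→Exit: bottleneck 1, flow now 15.
Augment Hall→StairA→StairB→C1→Exit: bottleneck 1, flow now 16.
No augmenting path remains; maximum flow = 16.
In the residual graph, reachable from Hall: {Hall, StairA}.
Min-cut edges: Hall→Lobby (14), StairA→StairB (2); capacity 14 + 2 = 16.
Cut capacity 20 exceeds the max flow 16, so it is not minimum.

No — its capacity is 20, but the minimum cut has capacity 16.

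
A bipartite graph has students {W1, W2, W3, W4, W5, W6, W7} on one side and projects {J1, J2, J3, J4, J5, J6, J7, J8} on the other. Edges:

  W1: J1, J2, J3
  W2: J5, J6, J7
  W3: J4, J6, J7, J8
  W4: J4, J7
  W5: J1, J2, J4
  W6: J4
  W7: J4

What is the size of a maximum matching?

6

Unit-capacity flow: source→left, listed edges, right→sink; max matching = max flow.
Augmenting path W1→J1 (+1); matched 1.
Augmenting path W2→J5 (+1); matched 2.
Augmenting path W3→J4 (+1); matched 3.
Augmenting path W4→J7 (+1); matched 4.
Augmenting path W5→J2 (+1); matched 5.
Augmenting path W6→J4→W3→J6 (+1); matched 6.
No augmenting path remains; maximum matching = 6.
König certificate: {W1, W2, W3, W4, W5, J4} is a vertex cover of size 6 (every listed pair touches it), so no matching can be larger.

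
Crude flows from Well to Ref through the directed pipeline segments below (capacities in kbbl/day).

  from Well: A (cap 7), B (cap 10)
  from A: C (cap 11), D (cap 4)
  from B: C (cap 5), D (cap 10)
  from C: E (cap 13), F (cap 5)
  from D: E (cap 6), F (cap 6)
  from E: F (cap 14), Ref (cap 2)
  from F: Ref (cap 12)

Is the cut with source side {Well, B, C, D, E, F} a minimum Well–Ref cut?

Given cut capacity: 7 + 2 + 12 = 21.
Augment Well→A→C→E→Ref: bottleneck 2, flow now 2.
Augment Well→A→C→F→Ref: bottleneck 5, flow now 7.
Augment Well→B→D→F→Ref: bottleneck 6, flow now 13.
Augment Well→B→C→E→F→Ref: bottleneck 1, flow now 14.
No augmenting path remains; maximum flow = 14.
In the residual graph, reachable from Well: {Well, A, B, C, D, E, F}.
Min-cut edges: E→Ref (2), F→Ref (12); capacity 2 + 12 = 14.
Cut capacity 21 exceeds the max flow 14, so it is not minimum.

No — its capacity is 21, but the minimum cut has capacity 14.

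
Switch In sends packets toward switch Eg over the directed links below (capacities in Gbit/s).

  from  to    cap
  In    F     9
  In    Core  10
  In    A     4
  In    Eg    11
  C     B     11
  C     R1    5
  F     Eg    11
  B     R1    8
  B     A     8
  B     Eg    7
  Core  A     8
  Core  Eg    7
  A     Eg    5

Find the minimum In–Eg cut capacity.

Augment In→Eg: bottleneck 11, flow now 11.
Augment In→F→Eg: bottleneck 9, flow now 20.
Augment In→Core→Eg: bottleneck 7, flow now 27.
Augment In→A→Eg: bottleneck 4, flow now 31.
Augment In→Core→A→Eg: bottleneck 1, flow now 32.
No augmenting path remains; maximum flow = 32.
By max-flow min-cut, the minimum cut capacity equals the max flow.
In the residual graph, reachable from In: {In, Core, A}.
Min-cut edges: In→F (9), In→Eg (11), Core→Eg (7), A→Eg (5); capacity 9 + 11 + 7 + 5 = 32.

32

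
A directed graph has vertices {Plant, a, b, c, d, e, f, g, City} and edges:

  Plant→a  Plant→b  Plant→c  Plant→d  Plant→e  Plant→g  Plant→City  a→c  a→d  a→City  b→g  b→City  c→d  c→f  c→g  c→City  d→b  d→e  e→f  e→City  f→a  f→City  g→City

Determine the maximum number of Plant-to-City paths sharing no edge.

Assign every edge capacity 1; by Menger, the answer equals the max flow.
Path Plant→City (+1); total 1.
Path Plant→a→City (+1); total 2.
Path Plant→b→City (+1); total 3.
Path Plant→c→City (+1); total 4.
Path Plant→e→City (+1); total 5.
Path Plant→g→City (+1); total 6.
Path Plant→d→e→f→City (+1); total 7.
No residual Plant→City path; max flow = 7.
Certifying cut of size 7: {Plant→City, Plant→a, Plant→b, Plant→c, Plant→d, Plant→e, Plant→g}.

7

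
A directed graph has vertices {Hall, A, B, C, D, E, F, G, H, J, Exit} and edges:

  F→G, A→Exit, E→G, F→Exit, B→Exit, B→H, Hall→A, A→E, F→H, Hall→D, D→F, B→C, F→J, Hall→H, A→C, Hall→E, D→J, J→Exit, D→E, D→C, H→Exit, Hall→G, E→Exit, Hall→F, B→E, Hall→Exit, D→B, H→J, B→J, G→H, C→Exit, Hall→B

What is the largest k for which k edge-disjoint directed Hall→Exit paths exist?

8

Assign every edge capacity 1; by Menger, the answer equals the max flow.
Path Hall→Exit (+1); total 1.
Path Hall→A→Exit (+1); total 2.
Path Hall→B→Exit (+1); total 3.
Path Hall→E→Exit (+1); total 4.
Path Hall→F→Exit (+1); total 5.
Path Hall→H→Exit (+1); total 6.
Path Hall→D→C→Exit (+1); total 7.
Path Hall→G→H→J→Exit (+1); total 8.
No residual Hall→Exit path; max flow = 8.
Certifying cut of size 8: {Hall→A, Hall→B, Hall→D, Hall→E, Hall→Exit, Hall→F, Hall→G, Hall→H}.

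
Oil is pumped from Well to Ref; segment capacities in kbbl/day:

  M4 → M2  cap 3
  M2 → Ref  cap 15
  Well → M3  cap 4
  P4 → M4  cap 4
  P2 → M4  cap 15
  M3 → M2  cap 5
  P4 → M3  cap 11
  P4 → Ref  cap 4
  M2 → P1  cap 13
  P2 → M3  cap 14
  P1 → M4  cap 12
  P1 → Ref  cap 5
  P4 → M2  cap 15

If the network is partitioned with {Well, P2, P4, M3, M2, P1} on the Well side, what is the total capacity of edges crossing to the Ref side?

55

Edges leaving {Well, P2, P4, M3, M2, P1}: P2→M4 (15), P4→M4 (4), P4→Ref (4), M2→Ref (15), P1→M4 (12), P1→Ref (5).
Cut capacity = 15 + 4 + 4 + 15 + 12 + 5 = 55.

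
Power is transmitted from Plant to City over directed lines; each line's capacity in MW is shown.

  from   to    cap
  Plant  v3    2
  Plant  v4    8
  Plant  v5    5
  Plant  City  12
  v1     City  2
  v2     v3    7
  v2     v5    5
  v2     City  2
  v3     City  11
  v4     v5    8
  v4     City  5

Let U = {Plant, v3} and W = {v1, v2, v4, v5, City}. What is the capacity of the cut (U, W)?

36

Edges leaving {Plant, v3}: Plant→v4 (8), Plant→v5 (5), Plant→City (12), v3→City (11).
Cut capacity = 8 + 5 + 12 + 11 = 36.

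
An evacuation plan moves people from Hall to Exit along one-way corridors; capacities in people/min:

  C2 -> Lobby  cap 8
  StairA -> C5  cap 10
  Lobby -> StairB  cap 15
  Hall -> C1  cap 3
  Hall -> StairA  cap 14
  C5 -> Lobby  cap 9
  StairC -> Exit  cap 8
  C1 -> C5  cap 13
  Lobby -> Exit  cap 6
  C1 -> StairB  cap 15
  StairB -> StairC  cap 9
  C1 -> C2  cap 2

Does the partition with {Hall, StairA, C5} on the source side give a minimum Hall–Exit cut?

Yes — it is a minimum cut (capacity 12).

Given cut capacity: 3 + 9 = 12.
Augment Hall→StairA→C5→Lobby→Exit: bottleneck 6, flow now 6.
Augment Hall→C1→StairB→StairC→Exit: bottleneck 3, flow now 9.
Augment Hall→StairA→C5→Lobby→StairB→StairC→Exit: bottleneck 3, flow now 12.
No augmenting path remains; maximum flow = 12.
Cut capacity 12 equals the max flow, so it is a minimum cut.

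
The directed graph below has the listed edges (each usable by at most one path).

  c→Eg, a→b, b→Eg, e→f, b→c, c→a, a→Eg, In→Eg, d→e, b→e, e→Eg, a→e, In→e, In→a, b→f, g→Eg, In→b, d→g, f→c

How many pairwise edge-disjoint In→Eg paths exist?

Assign every edge capacity 1; by Menger, the answer equals the max flow.
Path In→Eg (+1); total 1.
Path In→a→Eg (+1); total 2.
Path In→b→Eg (+1); total 3.
Path In→e→Eg (+1); total 4.
No residual In→Eg path; max flow = 4.
Certifying cut of size 4: {In→Eg, In→a, In→b, In→e}.

4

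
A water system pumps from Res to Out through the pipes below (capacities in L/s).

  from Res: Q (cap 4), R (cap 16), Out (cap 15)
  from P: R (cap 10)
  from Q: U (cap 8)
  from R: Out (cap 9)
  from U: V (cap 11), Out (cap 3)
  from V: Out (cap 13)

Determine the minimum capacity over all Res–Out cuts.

28

Augment Res→Out: bottleneck 15, flow now 15.
Augment Res→R→Out: bottleneck 9, flow now 24.
Augment Res→Q→U→Out: bottleneck 3, flow now 27.
Augment Res→Q→U→V→Out: bottleneck 1, flow now 28.
No augmenting path remains; maximum flow = 28.
By max-flow min-cut, the minimum cut capacity equals the max flow.
In the residual graph, reachable from Res: {Res, R}.
Min-cut edges: Res→Q (4), Res→Out (15), R→Out (9); capacity 4 + 15 + 9 = 28.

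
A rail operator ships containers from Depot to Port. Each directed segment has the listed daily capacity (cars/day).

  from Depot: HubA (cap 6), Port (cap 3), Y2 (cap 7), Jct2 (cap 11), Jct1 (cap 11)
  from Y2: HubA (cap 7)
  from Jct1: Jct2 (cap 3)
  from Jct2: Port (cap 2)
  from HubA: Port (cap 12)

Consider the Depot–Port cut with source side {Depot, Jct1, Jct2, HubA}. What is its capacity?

Edges leaving {Depot, Jct1, Jct2, HubA}: Depot→Y2 (7), Depot→Port (3), Jct2→Port (2), HubA→Port (12).
Cut capacity = 7 + 3 + 2 + 12 = 24.

24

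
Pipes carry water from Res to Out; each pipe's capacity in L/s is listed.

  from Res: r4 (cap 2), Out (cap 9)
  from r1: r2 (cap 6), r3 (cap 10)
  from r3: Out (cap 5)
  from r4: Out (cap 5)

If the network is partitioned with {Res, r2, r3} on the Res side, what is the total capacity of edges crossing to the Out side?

16

Edges leaving {Res, r2, r3}: Res→r4 (2), Res→Out (9), r3→Out (5).
Cut capacity = 2 + 9 + 5 = 16.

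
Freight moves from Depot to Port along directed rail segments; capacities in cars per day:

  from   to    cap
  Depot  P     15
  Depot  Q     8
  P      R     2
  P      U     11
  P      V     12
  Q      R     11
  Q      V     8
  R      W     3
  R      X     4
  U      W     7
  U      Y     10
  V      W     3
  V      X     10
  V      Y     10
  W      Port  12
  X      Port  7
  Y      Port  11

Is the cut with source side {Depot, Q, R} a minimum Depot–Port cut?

No — its capacity is 30, but the minimum cut has capacity 23.

Given cut capacity: 15 + 8 + 3 + 4 = 30.
Augment Depot→P→R→W→Port: bottleneck 2, flow now 2.
Augment Depot→P→U→W→Port: bottleneck 7, flow now 9.
Augment Depot→P→U→Y→Port: bottleneck 4, flow now 13.
Augment Depot→P→V→W→Port: bottleneck 2, flow now 15.
Augment Depot→Q→R→W→Port: bottleneck 1, flow now 16.
Augment Depot→Q→R→X→Port: bottleneck 4, flow now 20.
Augment Depot→Q→V→X→Port: bottleneck 3, flow now 23.
No augmenting path remains; maximum flow = 23.
In the residual graph, reachable from Depot: {Depot}.
Min-cut edges: Depot→P (15), Depot→Q (8); capacity 15 + 8 = 23.
Cut capacity 30 exceeds the max flow 23, so it is not minimum.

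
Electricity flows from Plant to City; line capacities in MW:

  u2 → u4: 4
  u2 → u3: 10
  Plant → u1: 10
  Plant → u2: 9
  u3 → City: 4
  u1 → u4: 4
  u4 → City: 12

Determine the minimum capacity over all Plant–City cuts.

Augment Plant→u1→u4→City: bottleneck 4, flow now 4.
Augment Plant→u2→u3→City: bottleneck 4, flow now 8.
Augment Plant→u2→u4→City: bottleneck 4, flow now 12.
No augmenting path remains; maximum flow = 12.
By max-flow min-cut, the minimum cut capacity equals the max flow.
In the residual graph, reachable from Plant: {Plant, u1, u2, u3}.
Min-cut edges: u1→u4 (4), u2→u4 (4), u3→City (4); capacity 4 + 4 + 4 = 12.

12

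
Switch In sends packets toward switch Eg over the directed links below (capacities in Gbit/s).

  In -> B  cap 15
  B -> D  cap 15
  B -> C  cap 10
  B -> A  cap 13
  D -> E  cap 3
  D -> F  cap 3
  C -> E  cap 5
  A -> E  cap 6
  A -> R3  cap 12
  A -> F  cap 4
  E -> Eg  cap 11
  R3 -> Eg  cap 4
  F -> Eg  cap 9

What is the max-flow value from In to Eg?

Augment In→B→D→E→Eg: bottleneck 3, flow now 3.
Augment In→B→D→F→Eg: bottleneck 3, flow now 6.
Augment In→B→C→E→Eg: bottleneck 5, flow now 11.
Augment In→B→A→E→Eg: bottleneck 3, flow now 14.
Augment In→B→A→R3→Eg: bottleneck 1, flow now 15.
No augmenting path remains; maximum flow = 15.
In the residual graph, reachable from In: {In}.
Min-cut edges: In→B (15); capacity 15 = 15.
This cut is saturated, so no flow can exceed 15.

15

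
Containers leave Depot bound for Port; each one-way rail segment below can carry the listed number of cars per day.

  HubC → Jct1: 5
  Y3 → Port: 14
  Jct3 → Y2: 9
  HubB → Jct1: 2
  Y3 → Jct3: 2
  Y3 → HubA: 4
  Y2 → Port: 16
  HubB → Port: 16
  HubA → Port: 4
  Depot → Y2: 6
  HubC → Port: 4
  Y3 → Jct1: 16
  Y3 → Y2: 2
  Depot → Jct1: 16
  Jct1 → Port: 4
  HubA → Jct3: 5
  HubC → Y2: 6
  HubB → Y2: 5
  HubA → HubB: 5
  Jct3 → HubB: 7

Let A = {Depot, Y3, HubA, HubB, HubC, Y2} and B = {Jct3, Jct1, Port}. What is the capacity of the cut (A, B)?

100

Edges leaving {Depot, Y3, HubA, HubB, HubC, Y2}: Depot→Jct1 (16), Y3→Jct3 (2), Y3→Jct1 (16), Y3→Port (14), HubA→Jct3 (5), HubA→Port (4), HubB→Jct1 (2), HubB→Port (16), HubC→Jct1 (5), HubC→Port (4), Y2→Port (16).
Cut capacity = 16 + 2 + 16 + 14 + 5 + 4 + 2 + 16 + 5 + 4 + 16 = 100.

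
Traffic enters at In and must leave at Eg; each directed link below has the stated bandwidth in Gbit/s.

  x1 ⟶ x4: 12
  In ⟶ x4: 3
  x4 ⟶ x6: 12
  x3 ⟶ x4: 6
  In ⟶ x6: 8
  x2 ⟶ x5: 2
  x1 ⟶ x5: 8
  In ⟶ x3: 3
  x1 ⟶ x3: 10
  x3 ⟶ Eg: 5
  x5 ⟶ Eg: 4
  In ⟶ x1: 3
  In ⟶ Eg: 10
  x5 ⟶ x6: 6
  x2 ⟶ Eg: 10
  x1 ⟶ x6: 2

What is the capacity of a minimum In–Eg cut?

16

Augment In→Eg: bottleneck 10, flow now 10.
Augment In→x3→Eg: bottleneck 3, flow now 13.
Augment In→x1→x3→Eg: bottleneck 2, flow now 15.
Augment In→x1→x5→Eg: bottleneck 1, flow now 16.
No augmenting path remains; maximum flow = 16.
By max-flow min-cut, the minimum cut capacity equals the max flow.
In the residual graph, reachable from In: {In, x4, x6}.
Min-cut edges: In→x1 (3), In→x3 (3), In→Eg (10); capacity 3 + 3 + 10 = 16.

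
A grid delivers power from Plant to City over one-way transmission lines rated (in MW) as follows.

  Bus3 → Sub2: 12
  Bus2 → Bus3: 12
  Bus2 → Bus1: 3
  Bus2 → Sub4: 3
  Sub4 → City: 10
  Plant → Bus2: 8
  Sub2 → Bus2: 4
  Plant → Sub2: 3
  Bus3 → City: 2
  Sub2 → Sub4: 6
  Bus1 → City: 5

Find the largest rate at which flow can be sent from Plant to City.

11

Augment Plant→Bus2→Bus3→City: bottleneck 2, flow now 2.
Augment Plant→Bus2→Sub4→City: bottleneck 3, flow now 5.
Augment Plant→Bus2→Bus1→City: bottleneck 3, flow now 8.
Augment Plant→Sub2→Sub4→City: bottleneck 3, flow now 11.
No augmenting path remains; maximum flow = 11.
In the residual graph, reachable from Plant: {Plant}.
Min-cut edges: Plant→Bus2 (8), Plant→Sub2 (3); capacity 8 + 3 = 11.
This cut is saturated, so no flow can exceed 11.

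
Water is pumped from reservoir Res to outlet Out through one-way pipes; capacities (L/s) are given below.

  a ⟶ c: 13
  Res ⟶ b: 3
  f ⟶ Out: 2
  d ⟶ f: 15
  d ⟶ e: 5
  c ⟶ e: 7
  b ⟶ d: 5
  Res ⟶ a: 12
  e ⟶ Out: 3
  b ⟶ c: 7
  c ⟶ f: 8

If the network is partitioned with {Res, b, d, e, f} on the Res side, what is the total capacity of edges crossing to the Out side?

24

Edges leaving {Res, b, d, e, f}: Res→a (12), b→c (7), e→Out (3), f→Out (2).
Cut capacity = 12 + 7 + 3 + 2 = 24.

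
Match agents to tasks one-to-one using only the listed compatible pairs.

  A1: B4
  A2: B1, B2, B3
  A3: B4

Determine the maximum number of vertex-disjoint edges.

Unit-capacity flow: source→left, listed edges, right→sink; max matching = max flow.
Augmenting path A1→B4 (+1); matched 1.
Augmenting path A2→B1 (+1); matched 2.
No augmenting path remains; maximum matching = 2.
König certificate: {A2, B4} is a vertex cover of size 2 (every listed pair touches it), so no matching can be larger.

2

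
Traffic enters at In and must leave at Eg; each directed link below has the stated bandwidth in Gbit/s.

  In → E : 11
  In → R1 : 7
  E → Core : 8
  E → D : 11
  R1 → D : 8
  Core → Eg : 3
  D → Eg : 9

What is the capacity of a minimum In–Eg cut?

Augment In→E→Core→Eg: bottleneck 3, flow now 3.
Augment In→E→D→Eg: bottleneck 8, flow now 11.
Augment In→R1→D→Eg: bottleneck 1, flow now 12.
No augmenting path remains; maximum flow = 12.
By max-flow min-cut, the minimum cut capacity equals the max flow.
In the residual graph, reachable from In: {In, E, R1, Core, D}.
Min-cut edges: Core→Eg (3), D→Eg (9); capacity 3 + 9 = 12.

12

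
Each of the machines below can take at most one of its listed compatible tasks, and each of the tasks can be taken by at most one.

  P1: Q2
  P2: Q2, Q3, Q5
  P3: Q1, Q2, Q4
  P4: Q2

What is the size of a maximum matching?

3

Unit-capacity flow: source→left, listed edges, right→sink; max matching = max flow.
Augmenting path P1→Q2 (+1); matched 1.
Augmenting path P2→Q3 (+1); matched 2.
Augmenting path P3→Q1 (+1); matched 3.
No augmenting path remains; maximum matching = 3.
König certificate: {P2, P3, Q2} is a vertex cover of size 3 (every listed pair touches it), so no matching can be larger.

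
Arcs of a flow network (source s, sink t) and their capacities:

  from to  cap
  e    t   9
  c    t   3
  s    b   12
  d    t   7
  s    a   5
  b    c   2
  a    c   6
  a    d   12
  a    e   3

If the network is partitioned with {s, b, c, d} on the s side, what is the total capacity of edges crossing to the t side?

Edges leaving {s, b, c, d}: s→a (5), c→t (3), d→t (7).
Cut capacity = 5 + 3 + 7 = 15.

15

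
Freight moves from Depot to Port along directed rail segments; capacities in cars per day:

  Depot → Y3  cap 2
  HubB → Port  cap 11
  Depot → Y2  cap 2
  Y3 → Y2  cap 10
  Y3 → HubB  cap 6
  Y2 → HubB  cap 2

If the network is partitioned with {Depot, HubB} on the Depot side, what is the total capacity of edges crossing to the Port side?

Edges leaving {Depot, HubB}: Depot→Y3 (2), Depot→Y2 (2), HubB→Port (11).
Cut capacity = 2 + 2 + 11 = 15.

15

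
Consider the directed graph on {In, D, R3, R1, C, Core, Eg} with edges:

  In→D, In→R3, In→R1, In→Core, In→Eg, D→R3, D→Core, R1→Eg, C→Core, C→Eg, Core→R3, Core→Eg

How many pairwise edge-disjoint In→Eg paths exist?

3

Assign every edge capacity 1; by Menger, the answer equals the max flow.
Path In→Eg (+1); total 1.
Path In→R1→Eg (+1); total 2.
Path In→Core→Eg (+1); total 3.
No residual In→Eg path; max flow = 3.
Certifying cut of size 3: {Core→Eg, In→Eg, In→R1}.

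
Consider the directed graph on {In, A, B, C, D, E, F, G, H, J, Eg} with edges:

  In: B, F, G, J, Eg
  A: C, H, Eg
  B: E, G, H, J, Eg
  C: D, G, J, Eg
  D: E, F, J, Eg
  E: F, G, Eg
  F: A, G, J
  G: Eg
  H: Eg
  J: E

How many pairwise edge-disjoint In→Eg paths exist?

5

Assign every edge capacity 1; by Menger, the answer equals the max flow.
Path In→Eg (+1); total 1.
Path In→B→Eg (+1); total 2.
Path In→G→Eg (+1); total 3.
Path In→F→A→Eg (+1); total 4.
Path In→J→E→Eg (+1); total 5.
No residual In→Eg path; max flow = 5.
Certifying cut of size 5: {In→B, In→Eg, In→F, In→G, In→J}.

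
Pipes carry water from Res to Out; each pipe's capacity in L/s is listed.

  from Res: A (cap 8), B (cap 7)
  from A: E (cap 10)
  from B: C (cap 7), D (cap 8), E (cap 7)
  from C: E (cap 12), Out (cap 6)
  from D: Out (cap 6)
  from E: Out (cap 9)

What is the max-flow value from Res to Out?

Augment Res→A→E→Out: bottleneck 8, flow now 8.
Augment Res→B→C→Out: bottleneck 6, flow now 14.
Augment Res→B→D→Out: bottleneck 1, flow now 15.
No augmenting path remains; maximum flow = 15.
In the residual graph, reachable from Res: {Res}.
Min-cut edges: Res→A (8), Res→B (7); capacity 8 + 7 = 15.
This cut is saturated, so no flow can exceed 15.

15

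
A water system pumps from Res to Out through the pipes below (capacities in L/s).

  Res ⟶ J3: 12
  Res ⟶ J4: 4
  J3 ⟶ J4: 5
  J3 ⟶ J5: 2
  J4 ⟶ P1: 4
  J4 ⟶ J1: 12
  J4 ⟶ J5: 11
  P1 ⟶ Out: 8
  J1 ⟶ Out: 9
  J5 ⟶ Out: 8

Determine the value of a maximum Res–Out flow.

Augment Res→J3→J5→Out: bottleneck 2, flow now 2.
Augment Res→J4→P1→Out: bottleneck 4, flow now 6.
Augment Res→J3→J4→J1→Out: bottleneck 5, flow now 11.
No augmenting path remains; maximum flow = 11.
In the residual graph, reachable from Res: {Res, J3}.
Min-cut edges: Res→J4 (4), J3→J4 (5), J3→J5 (2); capacity 4 + 5 + 2 = 11.
This cut is saturated, so no flow can exceed 11.

11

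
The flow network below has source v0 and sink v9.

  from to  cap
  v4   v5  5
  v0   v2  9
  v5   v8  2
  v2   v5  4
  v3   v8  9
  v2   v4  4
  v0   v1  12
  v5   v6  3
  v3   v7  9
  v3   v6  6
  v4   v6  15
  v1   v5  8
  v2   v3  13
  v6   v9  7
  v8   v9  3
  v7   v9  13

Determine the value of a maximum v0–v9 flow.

Augment v0→v1→v5→v6→v9: bottleneck 3, flow now 3.
Augment v0→v1→v5→v8→v9: bottleneck 2, flow now 5.
Augment v0→v2→v3→v6→v9: bottleneck 4, flow now 9.
Augment v0→v2→v3→v7→v9: bottleneck 5, flow now 14.
No augmenting path remains; maximum flow = 14.
In the residual graph, reachable from v0: {v0, v1, v5}.
Min-cut edges: v0→v2 (9), v5→v6 (3), v5→v8 (2); capacity 9 + 3 + 2 = 14.
This cut is saturated, so no flow can exceed 14.

14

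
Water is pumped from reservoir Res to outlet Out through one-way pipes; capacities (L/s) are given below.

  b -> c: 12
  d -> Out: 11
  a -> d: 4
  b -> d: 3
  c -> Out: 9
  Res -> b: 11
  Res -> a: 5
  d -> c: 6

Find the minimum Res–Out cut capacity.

15

Augment Res→a→d→Out: bottleneck 4, flow now 4.
Augment Res→b→c→Out: bottleneck 9, flow now 13.
Augment Res→b→d→Out: bottleneck 2, flow now 15.
No augmenting path remains; maximum flow = 15.
By max-flow min-cut, the minimum cut capacity equals the max flow.
In the residual graph, reachable from Res: {Res, a}.
Min-cut edges: Res→b (11), a→d (4); capacity 11 + 4 = 15.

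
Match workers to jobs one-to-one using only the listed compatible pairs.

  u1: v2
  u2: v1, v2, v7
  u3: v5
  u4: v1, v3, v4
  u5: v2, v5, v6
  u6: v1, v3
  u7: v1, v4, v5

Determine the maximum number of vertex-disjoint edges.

Unit-capacity flow: source→left, listed edges, right→sink; max matching = max flow.
Augmenting path u1→v2 (+1); matched 1.
Augmenting path u2→v1 (+1); matched 2.
Augmenting path u3→v5 (+1); matched 3.
Augmenting path u4→v3 (+1); matched 4.
Augmenting path u5→v6 (+1); matched 5.
Augmenting path u7→v4 (+1); matched 6.
Augmenting path u6→v1→u2→v7 (+1); matched 7.
No augmenting path remains; maximum matching = 7.
König certificate: {u1, u2, u3, u4, u5, u6, u7} is a vertex cover of size 7 (every listed pair touches it), so no matching can be larger.

7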